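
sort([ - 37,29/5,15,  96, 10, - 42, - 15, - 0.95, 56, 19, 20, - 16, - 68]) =[- 68,-42,  -  37, - 16, - 15,  -  0.95,  29/5, 10, 15,19,  20,  56,96 ]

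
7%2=1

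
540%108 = 0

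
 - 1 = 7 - 8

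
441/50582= 63/7226=0.01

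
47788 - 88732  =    -  40944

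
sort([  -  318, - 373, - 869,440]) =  [ - 869  , - 373, - 318,440]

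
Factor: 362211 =3^1*120737^1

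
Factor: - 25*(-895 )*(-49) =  - 5^3*7^2*179^1  =  - 1096375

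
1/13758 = 1/13758 = 0.00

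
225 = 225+0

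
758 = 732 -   -  26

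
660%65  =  10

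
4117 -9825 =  -5708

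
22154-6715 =15439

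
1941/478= 1941/478 =4.06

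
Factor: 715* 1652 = 2^2 * 5^1 * 7^1*11^1*13^1*59^1 = 1181180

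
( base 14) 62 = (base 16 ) 56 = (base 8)126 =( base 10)86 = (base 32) 2M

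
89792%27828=6308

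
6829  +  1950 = 8779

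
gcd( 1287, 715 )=143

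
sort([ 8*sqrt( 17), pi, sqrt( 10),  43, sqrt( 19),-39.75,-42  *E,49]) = [-42*E, - 39.75,pi,sqrt(10) , sqrt(19) , 8*sqrt(17) , 43, 49] 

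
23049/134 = 23049/134 = 172.01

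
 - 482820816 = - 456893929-25926887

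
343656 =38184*9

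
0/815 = 0 = 0.00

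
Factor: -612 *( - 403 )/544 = 3627/8 = 2^( - 3) *3^2*  13^1*31^1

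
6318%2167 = 1984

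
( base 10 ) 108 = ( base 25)48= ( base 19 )5d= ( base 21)53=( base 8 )154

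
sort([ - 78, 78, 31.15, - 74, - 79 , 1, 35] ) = [- 79,-78, - 74,1,31.15,35,78 ] 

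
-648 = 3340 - 3988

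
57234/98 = 28617/49 = 584.02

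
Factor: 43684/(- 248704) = - 2^ ( - 5)*29^( - 1)*163^1= -  163/928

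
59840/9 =59840/9 = 6648.89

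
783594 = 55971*14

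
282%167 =115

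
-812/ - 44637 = 812/44637 = 0.02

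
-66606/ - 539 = 66606/539 = 123.57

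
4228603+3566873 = 7795476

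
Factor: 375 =3^1 * 5^3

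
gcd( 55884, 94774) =2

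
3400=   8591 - 5191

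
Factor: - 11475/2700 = -2^( - 2 ) * 17^1 = -17/4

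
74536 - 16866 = 57670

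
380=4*95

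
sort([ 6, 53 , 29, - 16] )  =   [- 16, 6,29, 53 ]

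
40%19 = 2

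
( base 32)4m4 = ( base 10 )4804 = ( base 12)2944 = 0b1001011000100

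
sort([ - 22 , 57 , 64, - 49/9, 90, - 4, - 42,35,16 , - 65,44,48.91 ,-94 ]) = [ - 94, - 65, - 42,  -  22, - 49/9,-4 , 16  ,  35 , 44, 48.91 , 57 , 64, 90 ] 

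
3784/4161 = 3784/4161=0.91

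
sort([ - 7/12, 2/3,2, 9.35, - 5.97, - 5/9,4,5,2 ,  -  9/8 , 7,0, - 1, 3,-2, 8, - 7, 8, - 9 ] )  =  [ - 9,  -  7 ,-5.97, - 2, - 9/8,  -  1, - 7/12,-5/9, 0,2/3,2, 2, 3, 4,  5,7, 8, 8, 9.35]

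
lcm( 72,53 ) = 3816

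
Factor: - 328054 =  - 2^1*19^1 * 89^1*97^1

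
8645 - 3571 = 5074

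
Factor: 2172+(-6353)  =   - 4181 =- 37^1*113^1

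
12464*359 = 4474576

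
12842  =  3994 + 8848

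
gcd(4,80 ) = 4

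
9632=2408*4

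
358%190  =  168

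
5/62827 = 5/62827 = 0.00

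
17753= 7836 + 9917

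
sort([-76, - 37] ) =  [ - 76, - 37]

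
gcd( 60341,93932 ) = 1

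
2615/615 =4 + 31/123 = 4.25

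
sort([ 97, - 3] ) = [ - 3,  97 ] 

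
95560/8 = 11945 = 11945.00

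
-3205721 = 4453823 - 7659544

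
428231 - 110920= 317311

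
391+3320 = 3711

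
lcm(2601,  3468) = 10404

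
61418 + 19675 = 81093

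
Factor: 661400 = 2^3*5^2  *  3307^1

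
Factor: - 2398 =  - 2^1*11^1*109^1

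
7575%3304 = 967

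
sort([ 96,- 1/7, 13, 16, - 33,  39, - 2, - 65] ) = [ - 65, - 33, -2,-1/7,13, 16, 39, 96]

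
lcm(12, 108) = 108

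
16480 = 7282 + 9198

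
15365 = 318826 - 303461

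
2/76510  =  1/38255 = 0.00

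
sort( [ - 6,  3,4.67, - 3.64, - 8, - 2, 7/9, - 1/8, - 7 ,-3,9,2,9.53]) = [-8, -7 , - 6, - 3.64, - 3, - 2 , - 1/8,7/9,  2, 3,4.67, 9,9.53 ]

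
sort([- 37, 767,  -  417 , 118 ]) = [ - 417 ,-37, 118,  767] 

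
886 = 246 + 640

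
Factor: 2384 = 2^4*149^1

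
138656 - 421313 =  - 282657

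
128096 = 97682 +30414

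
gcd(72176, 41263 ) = 1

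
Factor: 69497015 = 5^1* 7^1*359^1*5531^1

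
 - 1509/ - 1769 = 1509/1769  =  0.85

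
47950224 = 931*51504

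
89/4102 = 89/4102 = 0.02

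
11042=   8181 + 2861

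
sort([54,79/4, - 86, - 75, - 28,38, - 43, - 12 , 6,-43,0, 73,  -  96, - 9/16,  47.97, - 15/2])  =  [-96,  -  86, - 75, - 43,-43, - 28, - 12,-15/2, - 9/16, 0, 6,79/4,38, 47.97,  54,73]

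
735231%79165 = 22746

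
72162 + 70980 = 143142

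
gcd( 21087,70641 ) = 9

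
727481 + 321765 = 1049246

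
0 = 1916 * 0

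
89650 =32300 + 57350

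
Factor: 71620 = 2^2*5^1*3581^1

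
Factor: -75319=- 109^1 * 691^1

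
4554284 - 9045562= -4491278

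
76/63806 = 38/31903=0.00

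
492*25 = 12300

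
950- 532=418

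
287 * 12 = 3444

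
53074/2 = 26537 = 26537.00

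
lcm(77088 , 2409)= 77088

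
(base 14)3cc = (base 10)768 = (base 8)1400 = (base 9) 1043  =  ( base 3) 1001110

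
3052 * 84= 256368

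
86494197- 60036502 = 26457695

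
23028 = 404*57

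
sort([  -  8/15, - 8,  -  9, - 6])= [ - 9, - 8, - 6, - 8/15]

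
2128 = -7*( - 304 )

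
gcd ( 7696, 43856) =16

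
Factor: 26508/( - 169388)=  - 141/901=- 3^1*17^( - 1)*47^1*53^( - 1 ) 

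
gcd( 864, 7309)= 1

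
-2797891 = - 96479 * 29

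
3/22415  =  3/22415=0.00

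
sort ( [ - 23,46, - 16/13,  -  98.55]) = [ - 98.55  , - 23, - 16/13,46]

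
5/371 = 5/371 = 0.01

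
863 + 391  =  1254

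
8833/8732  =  8833/8732 =1.01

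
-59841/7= - 59841/7 =- 8548.71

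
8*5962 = 47696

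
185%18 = 5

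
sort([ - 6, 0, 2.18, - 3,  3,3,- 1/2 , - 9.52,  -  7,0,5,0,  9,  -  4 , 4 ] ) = [ - 9.52,-7, - 6, - 4,-3,-1/2,0,  0,0 , 2.18,  3,3, 4,5,9] 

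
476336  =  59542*8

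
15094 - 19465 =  - 4371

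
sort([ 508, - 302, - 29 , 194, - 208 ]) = [-302, - 208, - 29, 194,508 ]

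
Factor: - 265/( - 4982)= 2^ ( - 1)*5^1*47^(-1)   =  5/94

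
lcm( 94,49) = 4606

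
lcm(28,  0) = 0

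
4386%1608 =1170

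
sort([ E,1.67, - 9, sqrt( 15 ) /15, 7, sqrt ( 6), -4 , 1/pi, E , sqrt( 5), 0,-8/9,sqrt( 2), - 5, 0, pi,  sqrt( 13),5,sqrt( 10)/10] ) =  [ - 9, - 5,  -  4, - 8/9, 0, 0, sqrt( 15) /15,sqrt( 10 )/10, 1/pi, sqrt( 2 ),1.67,sqrt( 5 ), sqrt( 6), E,E, pi,sqrt(13),5,7 ] 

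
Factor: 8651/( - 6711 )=-3^( - 1) * 41^1 * 211^1*2237^( - 1 )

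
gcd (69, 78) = 3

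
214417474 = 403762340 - 189344866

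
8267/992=8267/992=8.33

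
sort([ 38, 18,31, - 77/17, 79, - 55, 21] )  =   [ - 55, - 77/17, 18,21,  31 , 38,79]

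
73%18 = 1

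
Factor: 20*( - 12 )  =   - 240 =- 2^4*3^1*5^1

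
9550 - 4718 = 4832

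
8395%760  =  35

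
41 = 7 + 34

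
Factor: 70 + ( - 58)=2^2*3^1 = 12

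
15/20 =3/4 = 0.75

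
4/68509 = 4/68509  =  0.00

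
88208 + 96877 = 185085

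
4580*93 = 425940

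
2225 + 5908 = 8133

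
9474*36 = 341064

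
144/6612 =12/551  =  0.02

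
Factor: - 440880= - 2^4*3^1*5^1*11^1*167^1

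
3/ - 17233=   -  3/17233 = - 0.00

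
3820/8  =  477 + 1/2 = 477.50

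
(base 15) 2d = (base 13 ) 34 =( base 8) 53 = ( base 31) 1C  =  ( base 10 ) 43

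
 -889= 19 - 908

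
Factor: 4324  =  2^2*23^1*47^1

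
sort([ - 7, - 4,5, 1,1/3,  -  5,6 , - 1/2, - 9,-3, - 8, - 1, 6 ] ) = [ - 9,-8, - 7, - 5, - 4, - 3, - 1, - 1/2, 1/3, 1,  5,6,  6]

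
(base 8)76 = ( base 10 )62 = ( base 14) 46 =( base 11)57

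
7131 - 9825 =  -2694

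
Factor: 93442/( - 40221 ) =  - 2^1*3^ ( - 2 ) * 19^1*41^( - 1)*109^( - 1 )*2459^1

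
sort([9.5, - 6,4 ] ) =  [-6 , 4,9.5]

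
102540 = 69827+32713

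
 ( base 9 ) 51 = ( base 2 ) 101110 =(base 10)46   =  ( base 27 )1j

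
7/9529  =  7/9529 = 0.00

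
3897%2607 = 1290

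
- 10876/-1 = 10876 + 0/1  =  10876.00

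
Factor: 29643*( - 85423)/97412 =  - 2^( - 2 )* 3^1*7^( - 3)*13^1*41^1 * 71^(  -  1 )* 241^1*6571^1 = -  2532193989/97412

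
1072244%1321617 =1072244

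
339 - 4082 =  - 3743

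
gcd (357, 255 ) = 51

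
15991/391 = 40 + 351/391 = 40.90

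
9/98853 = 3/32951=0.00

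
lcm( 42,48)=336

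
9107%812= 175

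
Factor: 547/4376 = 2^( - 3) = 1/8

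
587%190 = 17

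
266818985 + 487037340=753856325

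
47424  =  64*741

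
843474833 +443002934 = 1286477767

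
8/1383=8/1383 = 0.01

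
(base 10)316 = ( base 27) bj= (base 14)188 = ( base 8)474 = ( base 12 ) 224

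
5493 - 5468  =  25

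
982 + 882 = 1864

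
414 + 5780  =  6194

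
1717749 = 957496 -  - 760253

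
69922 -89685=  - 19763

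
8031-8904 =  - 873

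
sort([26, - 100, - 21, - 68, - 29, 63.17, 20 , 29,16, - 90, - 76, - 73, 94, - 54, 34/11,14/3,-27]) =[ - 100 , - 90, - 76 , - 73, - 68, - 54, - 29,-27, - 21,34/11, 14/3, 16, 20,  26,29, 63.17,94 ]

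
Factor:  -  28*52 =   -  2^4*7^1*13^1 = -1456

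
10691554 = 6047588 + 4643966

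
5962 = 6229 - 267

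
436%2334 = 436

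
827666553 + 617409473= 1445076026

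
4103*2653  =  10885259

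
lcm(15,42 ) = 210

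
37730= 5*7546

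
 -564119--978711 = 414592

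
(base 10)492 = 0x1EC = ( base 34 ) eg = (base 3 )200020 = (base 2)111101100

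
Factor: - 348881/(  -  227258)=611/398 = 2^( - 1 ) * 13^1*47^1*199^ ( - 1 ) 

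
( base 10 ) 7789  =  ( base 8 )17155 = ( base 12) 4611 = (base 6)100021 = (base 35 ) 6CJ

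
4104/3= 1368  =  1368.00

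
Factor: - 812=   -  2^2*7^1 *29^1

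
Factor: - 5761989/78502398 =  - 2^(  -  1)*3^2*13^ (-1)*213407^1 * 1006441^( - 1) = -1920663/26167466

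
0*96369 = 0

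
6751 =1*6751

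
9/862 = 9/862= 0.01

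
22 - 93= - 71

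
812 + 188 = 1000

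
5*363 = 1815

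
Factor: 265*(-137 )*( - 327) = 3^1*5^1 *53^1 * 109^1*137^1  =  11871735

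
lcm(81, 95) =7695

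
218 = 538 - 320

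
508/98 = 254/49 = 5.18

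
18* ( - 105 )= - 1890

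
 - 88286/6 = - 14715 + 2/3 = - 14714.33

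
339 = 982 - 643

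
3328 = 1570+1758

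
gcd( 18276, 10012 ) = 4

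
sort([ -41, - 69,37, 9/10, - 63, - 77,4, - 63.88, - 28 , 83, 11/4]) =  [ - 77,- 69, - 63.88, - 63, - 41 , - 28,9/10, 11/4,4, 37, 83 ]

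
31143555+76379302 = 107522857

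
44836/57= 786 + 34/57 = 786.60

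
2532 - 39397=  - 36865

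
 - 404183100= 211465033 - 615648133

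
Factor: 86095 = 5^1*67^1 *257^1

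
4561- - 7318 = 11879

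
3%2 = 1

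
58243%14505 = 223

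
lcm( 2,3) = 6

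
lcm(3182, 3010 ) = 111370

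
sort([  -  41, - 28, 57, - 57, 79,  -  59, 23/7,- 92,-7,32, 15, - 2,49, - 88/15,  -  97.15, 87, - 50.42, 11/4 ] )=[- 97.15, - 92,  -  59,-57, - 50.42,- 41,  -  28 , - 7 ,  -  88/15,-2,11/4, 23/7, 15, 32, 49,57, 79 , 87 ] 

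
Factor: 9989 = 7^1 * 1427^1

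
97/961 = 97/961 = 0.10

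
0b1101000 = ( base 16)68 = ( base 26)40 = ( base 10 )104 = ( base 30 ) 3e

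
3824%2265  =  1559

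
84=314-230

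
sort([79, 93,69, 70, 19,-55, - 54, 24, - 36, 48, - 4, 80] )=[-55, - 54, - 36, - 4,19 , 24,48, 69 , 70,79, 80, 93]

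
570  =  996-426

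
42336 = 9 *4704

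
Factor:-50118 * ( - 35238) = 1766058084= 2^2*3^2*7^1*839^1 *8353^1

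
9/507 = 3/169 = 0.02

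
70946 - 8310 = 62636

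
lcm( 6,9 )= 18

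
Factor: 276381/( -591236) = -2^( - 2)*3^2* 7^1*41^1*79^ (-1)*107^1*1871^( - 1)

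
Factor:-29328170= -2^1*5^1*31^1*89^1 * 1063^1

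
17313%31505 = 17313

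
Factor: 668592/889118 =2^3*3^2 * 419^ ( - 1 )*1061^( - 1)*4643^1  =  334296/444559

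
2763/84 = 32 + 25/28 = 32.89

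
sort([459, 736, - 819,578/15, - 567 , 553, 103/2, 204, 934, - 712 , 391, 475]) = [ - 819,  -  712, - 567,578/15,103/2, 204,391,459, 475, 553, 736,934]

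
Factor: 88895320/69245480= 43^(-1)* 127^( - 1)*317^( - 1)*2222383^1 = 2222383/1731137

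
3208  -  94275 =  - 91067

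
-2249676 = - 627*3588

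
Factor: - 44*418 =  - 2^3*11^2*19^1 = - 18392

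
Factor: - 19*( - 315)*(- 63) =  - 377055  =  - 3^4*5^1*7^2*19^1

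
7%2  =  1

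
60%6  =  0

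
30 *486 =14580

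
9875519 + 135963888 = 145839407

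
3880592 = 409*9488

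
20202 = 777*26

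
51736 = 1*51736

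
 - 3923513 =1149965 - 5073478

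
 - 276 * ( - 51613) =14245188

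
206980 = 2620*79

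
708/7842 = 118/1307 = 0.09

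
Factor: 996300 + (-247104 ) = 749196= 2^2*3^3*7^1*991^1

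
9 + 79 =88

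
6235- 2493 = 3742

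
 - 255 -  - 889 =634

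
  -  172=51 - 223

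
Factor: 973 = 7^1*139^1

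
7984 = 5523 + 2461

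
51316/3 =51316/3=17105.33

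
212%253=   212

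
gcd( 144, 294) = 6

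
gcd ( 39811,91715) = 1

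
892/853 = 892/853 = 1.05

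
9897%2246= 913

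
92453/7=92453/7=   13207.57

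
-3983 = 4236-8219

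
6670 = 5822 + 848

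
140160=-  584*( - 240)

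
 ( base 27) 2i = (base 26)2K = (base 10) 72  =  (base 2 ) 1001000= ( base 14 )52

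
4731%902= 221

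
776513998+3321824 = 779835822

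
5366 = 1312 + 4054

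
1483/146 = 10 + 23/146 = 10.16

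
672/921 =224/307 = 0.73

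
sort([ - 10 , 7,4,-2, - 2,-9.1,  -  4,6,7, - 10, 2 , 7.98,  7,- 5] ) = [ - 10, -10, - 9.1, - 5, - 4, - 2, - 2,2,4 , 6, 7, 7,7, 7.98] 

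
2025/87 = 23 + 8/29 = 23.28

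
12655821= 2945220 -  -  9710601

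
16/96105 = 16/96105  =  0.00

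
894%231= 201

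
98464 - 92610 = 5854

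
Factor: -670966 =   -  2^1*19^1*17657^1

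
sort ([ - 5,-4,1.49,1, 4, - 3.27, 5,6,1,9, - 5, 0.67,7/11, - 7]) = [ - 7, - 5,  -  5,-4, - 3.27,7/11,0.67 , 1, 1,1.49,4,5,6,9]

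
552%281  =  271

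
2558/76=33 + 25/38 =33.66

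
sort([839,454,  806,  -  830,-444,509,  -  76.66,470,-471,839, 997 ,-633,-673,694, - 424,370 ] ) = [ - 830,  -  673,  -  633, - 471, - 444,  -  424, - 76.66, 370,454, 470,509,  694,806, 839,839, 997] 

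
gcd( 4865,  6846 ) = 7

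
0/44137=0 = 0.00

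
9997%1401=190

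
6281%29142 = 6281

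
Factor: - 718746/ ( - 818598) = 7^1*11^( - 1) * 79^( - 1)*109^1= 763/869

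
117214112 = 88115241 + 29098871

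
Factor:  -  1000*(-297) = 297000 = 2^3*3^3*5^3*11^1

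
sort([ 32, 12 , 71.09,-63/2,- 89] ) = [ - 89,-63/2, 12,32, 71.09]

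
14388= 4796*3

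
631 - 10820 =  - 10189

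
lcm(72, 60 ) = 360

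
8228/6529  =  8228/6529 = 1.26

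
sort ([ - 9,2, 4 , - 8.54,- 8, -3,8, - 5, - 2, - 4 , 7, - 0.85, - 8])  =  [ - 9, - 8.54, - 8, - 8, - 5,-4,-3, - 2, - 0.85,2 , 4,7,8]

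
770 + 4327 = 5097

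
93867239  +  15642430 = 109509669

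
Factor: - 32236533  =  -3^2*7^1*511691^1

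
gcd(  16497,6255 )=9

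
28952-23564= 5388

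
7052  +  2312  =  9364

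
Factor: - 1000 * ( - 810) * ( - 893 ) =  - 723330000 = -2^4*3^4*5^4*19^1*47^1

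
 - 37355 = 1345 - 38700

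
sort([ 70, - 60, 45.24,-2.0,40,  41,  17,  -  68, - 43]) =[ - 68,-60, - 43,  -  2.0, 17,40,41,45.24,70 ] 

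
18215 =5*3643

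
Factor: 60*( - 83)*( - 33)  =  164340 = 2^2*3^2 * 5^1  *  11^1*83^1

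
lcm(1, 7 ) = 7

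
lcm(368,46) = 368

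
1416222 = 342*4141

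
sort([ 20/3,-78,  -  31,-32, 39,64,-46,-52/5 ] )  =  [ - 78, - 46, - 32 ,-31,  -  52/5,20/3,39,64 ]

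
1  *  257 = 257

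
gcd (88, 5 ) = 1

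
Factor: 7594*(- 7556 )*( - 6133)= 2^3*1889^1 * 3797^1 * 6133^1 =351913159112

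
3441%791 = 277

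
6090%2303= 1484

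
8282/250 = 4141/125 = 33.13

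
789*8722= 6881658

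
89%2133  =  89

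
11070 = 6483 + 4587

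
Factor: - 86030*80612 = - 6935050360 = - 2^3*5^1*7^2*1229^1*2879^1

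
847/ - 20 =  - 43 + 13/20= - 42.35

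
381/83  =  4 + 49/83 = 4.59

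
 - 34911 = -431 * 81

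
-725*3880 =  - 2813000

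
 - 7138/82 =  - 3569/41=- 87.05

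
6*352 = 2112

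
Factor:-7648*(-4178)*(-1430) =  - 45693281920 = - 2^7*5^1*11^1*13^1*239^1*2089^1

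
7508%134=4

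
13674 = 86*159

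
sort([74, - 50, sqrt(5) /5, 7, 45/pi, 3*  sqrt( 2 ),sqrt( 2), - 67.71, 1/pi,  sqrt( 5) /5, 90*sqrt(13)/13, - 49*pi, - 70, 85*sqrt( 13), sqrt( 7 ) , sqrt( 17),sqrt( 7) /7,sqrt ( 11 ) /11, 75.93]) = [  -  49*pi ,- 70,  -  67.71, - 50, sqrt( 11)/11, 1/pi,  sqrt(7)/7,  sqrt(5)/5, sqrt( 5 ) /5  ,  sqrt( 2 ),sqrt( 7 ) , sqrt( 17 ), 3* sqrt( 2) , 7 , 45/pi, 90*sqrt( 13)/13, 74 , 75.93,85 * sqrt( 13 ) ] 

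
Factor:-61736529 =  -3^1*19^1*41^1*26417^1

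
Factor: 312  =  2^3*3^1*13^1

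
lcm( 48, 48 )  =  48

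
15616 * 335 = 5231360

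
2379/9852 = 793/3284 = 0.24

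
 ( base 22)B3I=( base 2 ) 1010100100000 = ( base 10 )5408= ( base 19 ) eic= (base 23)A53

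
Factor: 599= 599^1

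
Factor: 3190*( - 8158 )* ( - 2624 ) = 2^8*5^1 * 11^1*29^1*41^1*4079^1 =68287028480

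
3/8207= 3/8207=0.00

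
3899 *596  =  2323804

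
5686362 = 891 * 6382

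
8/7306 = 4/3653 = 0.00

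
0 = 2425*0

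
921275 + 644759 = 1566034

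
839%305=229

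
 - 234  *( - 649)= 151866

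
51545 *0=0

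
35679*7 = 249753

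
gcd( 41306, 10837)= 1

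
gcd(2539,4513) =1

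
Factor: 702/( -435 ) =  - 234/145 = - 2^1*3^2*5^ ( - 1 )*13^1*29^( - 1 ) 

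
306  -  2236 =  - 1930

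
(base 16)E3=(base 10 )227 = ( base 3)22102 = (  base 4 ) 3203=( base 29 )7O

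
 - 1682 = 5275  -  6957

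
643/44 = 643/44 = 14.61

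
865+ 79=944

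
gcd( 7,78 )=1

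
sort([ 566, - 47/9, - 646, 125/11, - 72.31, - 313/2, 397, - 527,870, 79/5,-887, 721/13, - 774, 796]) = [-887, - 774, - 646 ,-527, - 313/2, - 72.31  , - 47/9,125/11, 79/5,721/13, 397, 566, 796, 870]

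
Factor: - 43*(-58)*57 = 142158 = 2^1*3^1 * 19^1 * 29^1*43^1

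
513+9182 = 9695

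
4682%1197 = 1091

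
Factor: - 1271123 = - 7^1*41^1*43^1*103^1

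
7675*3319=25473325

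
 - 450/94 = -5 + 10/47 = - 4.79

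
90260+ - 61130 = 29130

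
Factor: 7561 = 7561^1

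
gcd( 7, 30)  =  1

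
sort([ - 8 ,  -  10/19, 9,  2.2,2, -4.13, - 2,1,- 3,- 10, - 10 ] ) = [ - 10, - 10,-8, - 4.13,  -  3, - 2, - 10/19,  1, 2, 2.2 , 9]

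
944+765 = 1709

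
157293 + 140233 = 297526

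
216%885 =216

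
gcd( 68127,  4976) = 1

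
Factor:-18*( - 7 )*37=2^1*3^2*7^1*37^1=4662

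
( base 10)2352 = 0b100100110000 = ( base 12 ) 1440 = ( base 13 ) 10bc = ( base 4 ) 210300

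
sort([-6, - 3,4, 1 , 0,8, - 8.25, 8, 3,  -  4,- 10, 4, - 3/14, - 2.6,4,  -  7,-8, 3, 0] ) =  [  -  10, - 8.25,-8, - 7, - 6,  -  4, - 3, - 2.6, - 3/14,0, 0,  1, 3, 3 , 4, 4, 4,8,8]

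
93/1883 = 93/1883  =  0.05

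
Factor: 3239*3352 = 2^3 * 41^1*79^1*419^1 =10857128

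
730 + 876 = 1606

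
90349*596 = 53848004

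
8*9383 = 75064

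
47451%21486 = 4479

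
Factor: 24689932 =2^2*1949^1 * 3167^1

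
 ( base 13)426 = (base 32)M4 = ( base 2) 1011000100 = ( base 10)708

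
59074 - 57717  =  1357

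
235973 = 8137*29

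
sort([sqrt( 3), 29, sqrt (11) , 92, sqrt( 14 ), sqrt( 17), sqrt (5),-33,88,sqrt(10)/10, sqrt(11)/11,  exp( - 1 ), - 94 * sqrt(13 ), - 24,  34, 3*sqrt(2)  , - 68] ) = [-94*sqrt(13),-68, - 33, - 24, sqrt(11)/11,sqrt( 10)/10,exp(-1 ), sqrt( 3),sqrt(5 ),sqrt( 11), sqrt(14 ) , sqrt(17),  3 *sqrt( 2),29, 34, 88, 92]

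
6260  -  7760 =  - 1500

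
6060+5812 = 11872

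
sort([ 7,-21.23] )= [ - 21.23 , 7]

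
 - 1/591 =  - 1 + 590/591 = - 0.00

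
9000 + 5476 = 14476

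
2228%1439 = 789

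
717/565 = 717/565= 1.27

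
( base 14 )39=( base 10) 51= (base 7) 102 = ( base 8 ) 63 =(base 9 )56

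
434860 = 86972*5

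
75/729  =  25/243 = 0.10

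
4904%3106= 1798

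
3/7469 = 3/7469 = 0.00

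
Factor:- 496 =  - 2^4*31^1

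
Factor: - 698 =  - 2^1*349^1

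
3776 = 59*64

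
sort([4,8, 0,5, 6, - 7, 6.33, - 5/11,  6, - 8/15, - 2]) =[ - 7, - 2,- 8/15, - 5/11, 0,4,5, 6,6,6.33,8 ]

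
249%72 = 33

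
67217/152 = 67217/152 = 442.22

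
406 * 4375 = 1776250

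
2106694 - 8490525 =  - 6383831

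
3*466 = 1398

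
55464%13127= 2956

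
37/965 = 37/965 = 0.04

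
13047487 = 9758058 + 3289429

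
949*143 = 135707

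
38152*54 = 2060208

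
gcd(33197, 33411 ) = 1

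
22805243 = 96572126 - 73766883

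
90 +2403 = 2493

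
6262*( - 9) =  - 56358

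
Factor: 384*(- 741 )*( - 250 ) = 2^8*3^2*5^3*13^1*19^1 = 71136000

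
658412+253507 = 911919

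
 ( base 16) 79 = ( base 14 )89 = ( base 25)4l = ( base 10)121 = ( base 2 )1111001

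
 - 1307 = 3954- 5261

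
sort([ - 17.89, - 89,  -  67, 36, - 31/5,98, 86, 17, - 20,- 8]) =[ - 89, - 67,-20,- 17.89 , - 8,- 31/5, 17, 36,86, 98] 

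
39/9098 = 39/9098 = 0.00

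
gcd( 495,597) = 3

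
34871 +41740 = 76611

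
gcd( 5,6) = 1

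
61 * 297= 18117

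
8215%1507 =680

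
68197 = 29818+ 38379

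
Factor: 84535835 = 5^1*16907167^1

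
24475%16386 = 8089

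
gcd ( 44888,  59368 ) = 1448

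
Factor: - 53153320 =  - 2^3  *  5^1*11^1 * 107^1*1129^1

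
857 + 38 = 895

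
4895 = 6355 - 1460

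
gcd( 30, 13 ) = 1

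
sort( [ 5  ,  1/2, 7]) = [ 1/2, 5 , 7]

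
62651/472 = 132 + 347/472 = 132.74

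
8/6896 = 1/862= 0.00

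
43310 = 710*61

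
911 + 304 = 1215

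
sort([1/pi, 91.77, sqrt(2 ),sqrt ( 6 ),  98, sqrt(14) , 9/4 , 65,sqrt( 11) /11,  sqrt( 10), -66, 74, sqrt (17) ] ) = [ - 66, sqrt(11 ) /11 , 1/pi, sqrt( 2 ), 9/4,sqrt(6 ),sqrt(10 ),sqrt( 14 ),sqrt(17 ),65 , 74,  91.77,98] 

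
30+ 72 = 102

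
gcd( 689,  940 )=1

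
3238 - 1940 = 1298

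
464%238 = 226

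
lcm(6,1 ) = 6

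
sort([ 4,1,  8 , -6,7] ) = [ - 6,1, 4, 7,8]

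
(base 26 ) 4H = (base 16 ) 79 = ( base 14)89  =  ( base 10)121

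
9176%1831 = 21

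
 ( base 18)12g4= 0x1A74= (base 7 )25513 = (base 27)97m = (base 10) 6772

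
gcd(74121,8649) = 93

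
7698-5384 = 2314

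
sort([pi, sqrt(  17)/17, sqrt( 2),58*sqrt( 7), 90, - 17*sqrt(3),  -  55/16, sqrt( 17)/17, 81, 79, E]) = [  -  17*sqrt(3), - 55/16,sqrt ( 17)/17,sqrt( 17)/17,sqrt(2 ), E, pi, 79, 81,90, 58*sqrt( 7)] 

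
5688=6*948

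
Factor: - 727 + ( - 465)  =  -2^3 * 149^1 = -1192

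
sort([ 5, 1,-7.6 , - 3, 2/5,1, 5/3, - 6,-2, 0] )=[  -  7.6, - 6, - 3,-2, 0,2/5,1, 1,5/3,5] 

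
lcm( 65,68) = 4420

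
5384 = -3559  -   - 8943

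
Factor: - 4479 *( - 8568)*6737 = 258539597064 =2^3 * 3^3*7^1* 17^1 * 1493^1*6737^1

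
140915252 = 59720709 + 81194543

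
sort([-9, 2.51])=[ - 9, 2.51]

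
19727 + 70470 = 90197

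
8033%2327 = 1052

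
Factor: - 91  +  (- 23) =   -  2^1*3^1*19^1 = - 114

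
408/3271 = 408/3271 = 0.12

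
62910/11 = 5719+1/11 = 5719.09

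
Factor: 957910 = 2^1*5^1 * 95791^1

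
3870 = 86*45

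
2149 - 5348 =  - 3199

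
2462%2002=460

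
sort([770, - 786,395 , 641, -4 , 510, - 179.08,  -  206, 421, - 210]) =[  -  786, - 210, - 206, - 179.08, -4, 395,  421, 510, 641, 770 ]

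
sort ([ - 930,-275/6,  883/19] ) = [ - 930,- 275/6,883/19]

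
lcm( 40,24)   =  120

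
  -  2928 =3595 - 6523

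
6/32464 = 3/16232 = 0.00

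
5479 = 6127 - 648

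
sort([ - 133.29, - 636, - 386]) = [ - 636, - 386, - 133.29] 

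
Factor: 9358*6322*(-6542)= - 2^3 * 29^1*109^1 * 3271^1 * 4679^1 = -387033067592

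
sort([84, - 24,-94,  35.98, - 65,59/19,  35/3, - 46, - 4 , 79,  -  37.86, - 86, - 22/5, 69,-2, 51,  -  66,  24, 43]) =[-94, - 86,-66,-65,- 46,-37.86,-24, - 22/5, - 4, - 2,59/19,35/3,24,  35.98,43,51,69, 79, 84]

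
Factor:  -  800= - 2^5*5^2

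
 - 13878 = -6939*2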